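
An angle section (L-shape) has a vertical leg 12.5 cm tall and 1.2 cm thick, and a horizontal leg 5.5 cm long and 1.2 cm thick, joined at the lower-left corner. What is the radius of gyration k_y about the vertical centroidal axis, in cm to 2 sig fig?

k_y ≈ 1.4 cm

Break the section into simple shapes (no overlaps), measuring from the bottom-left corner of the bounding box.
Vertical leg: 1.2 × 12.5, A = 15 cm², x = 0.6 cm, Ī = 1.8 cm⁴.
Horizontal leg (remainder): 4.3 × 1.2, A = 5.16 cm², x = 3.35 cm, Ī = 7.951 cm⁴.
Centroid: x̄ = ΣA·x / ΣA = 1.304 cm.
Transfer each piece to the vertical centroidal axis using Ī + A·d² with d = x − 1.304:
  vertical leg: d = -0.7039 cm → contributes +9.231 cm⁴
  horizontal leg (remainder): d = 2.046 cm → contributes +29.55 cm⁴
Total I = 38.79 cm⁴.
Radius of gyration: k = √(I/A) = √(38.79 / 20.16) = 1.387 cm.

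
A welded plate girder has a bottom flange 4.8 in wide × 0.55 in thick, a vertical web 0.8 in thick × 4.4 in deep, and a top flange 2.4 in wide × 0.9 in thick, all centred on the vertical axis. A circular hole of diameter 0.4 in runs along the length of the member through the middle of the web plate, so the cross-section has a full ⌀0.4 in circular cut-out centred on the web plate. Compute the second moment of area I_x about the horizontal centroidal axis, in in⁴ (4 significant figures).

I_x ≈ 37.15 in⁴

Split into non-overlapping primitives; take the origin at the lower-left of the bounding box.
Bottom plate: 4.8 × 0.55, A = 2.64 in², y = 0.275 in, Ī = 0.06655 in⁴.
Web plate: 0.8 × 4.4, A = 3.52 in², y = 2.75 in, Ī = 5.67893 in⁴.
Top plate: 2.4 × 0.9, A = 2.16 in², y = 5.4 in, Ī = 0.1458 in⁴.
Hole (subtracted): ⌀0.4, A = 0.125664 in², y = 2.75 in, Ī = 0.00125664 in⁴.
Centroid: ȳ = ΣA·y / ΣA = 2.65115 in.
Transfer each piece to the horizontal centroidal axis using Ī + A·d² with d = y − 2.65115:
  bottom plate: d = -2.37615 in → contributes +14.9722 in⁴
  web plate: d = 0.0988488 in → contributes +5.71333 in⁴
  top plate: d = 2.74885 in → contributes +16.4671 in⁴
  hole: d = 0.0988488 in → contributes −0.00248451 in⁴
Total I = 37.1502 in⁴.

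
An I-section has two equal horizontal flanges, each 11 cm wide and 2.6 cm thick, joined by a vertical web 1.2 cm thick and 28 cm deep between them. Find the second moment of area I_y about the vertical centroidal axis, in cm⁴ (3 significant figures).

Decompose the section into non-overlapping parts with the origin at the bottom-left of its bounding rectangle.
Bottom flange: 11 × 2.6, A = 28.6 cm², x = 5.5 cm, Ī = 288.38 cm⁴.
Web: 1.2 × 28, A = 33.6 cm², x = 5.5 cm, Ī = 4.032 cm⁴.
Top flange: 11 × 2.6, A = 28.6 cm², x = 5.5 cm, Ī = 288.38 cm⁴.
By symmetry the centroid is at mid-width, x̄ = 5.5 cm.
All pieces are centred on the vertical centroidal axis, so I = ΣĪ = 580.8 cm⁴.

I_y ≈ 581 cm⁴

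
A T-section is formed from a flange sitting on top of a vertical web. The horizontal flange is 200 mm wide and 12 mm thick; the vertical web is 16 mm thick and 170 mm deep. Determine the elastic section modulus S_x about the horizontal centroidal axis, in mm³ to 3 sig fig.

S_x ≈ 1.34 × 10⁵ mm³

Decompose the section into non-overlapping parts with the origin at the bottom-left of its bounding rectangle.
Flange: 200 × 12, A = 2 400 mm², y = 176 mm, Ī = 28 800 mm⁴.
Web: 16 × 170, A = 2 720 mm², y = 85 mm, Ī = 6 550 667 mm⁴.
Centroid: ȳ = ΣA·y / ΣA = 127.66 mm.
Transfer each piece to the horizontal centroidal axis using Ī + A·d² with d = y − 127.66:
  flange: d = 48.344 mm → contributes +5 637 884 mm⁴
  web: d = -42.656 mm → contributes +11 499 858 mm⁴
Total I = 17 137 742 mm⁴.
Extreme fibre distance c = 127.66 mm; S = I/c = 134 249 mm³.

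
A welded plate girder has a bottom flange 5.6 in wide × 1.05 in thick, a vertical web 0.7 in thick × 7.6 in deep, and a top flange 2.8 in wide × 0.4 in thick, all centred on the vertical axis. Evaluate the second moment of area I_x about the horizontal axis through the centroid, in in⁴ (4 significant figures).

I_x ≈ 118.4 in⁴

Split into non-overlapping primitives; take the origin at the lower-left of the bounding box.
Bottom plate: 5.6 × 1.05, A = 5.88 in², y = 0.525 in, Ī = 0.540225 in⁴.
Web plate: 0.7 × 7.6, A = 5.32 in², y = 4.85 in, Ī = 25.6069 in⁴.
Top plate: 2.8 × 0.4, A = 1.12 in², y = 8.85 in, Ī = 0.0149333 in⁴.
Centroid: ȳ = ΣA·y / ΣA = 3.14943 in.
Transfer each piece to the horizontal axis through the centroid using Ī + A·d² with d = y − 3.14943:
  bottom plate: d = -2.62443 in → contributes +41.0396 in⁴
  web plate: d = 1.70057 in → contributes +40.992 in⁴
  top plate: d = 5.70057 in → contributes +36.411 in⁴
Total I = 118.443 in⁴.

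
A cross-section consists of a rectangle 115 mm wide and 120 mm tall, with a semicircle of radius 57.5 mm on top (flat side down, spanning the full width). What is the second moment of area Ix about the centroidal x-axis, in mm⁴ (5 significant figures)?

Ix ≈ 4.4641 × 10⁷ mm⁴

Break the section into simple shapes (no overlaps), measuring from the bottom-left corner of the bounding box.
Rectangular body: 115 × 120, A = 13 800 mm², y = 60 mm, Ī = 16 560 000 mm⁴.
Semicircular cap: semicircle r = 57.5, A = 5193.445 mm², y = 144.4038 mm, Ī = 1 199 785 mm⁴.
Centroid: ȳ = ΣA·y / ΣA = 83.07882 mm.
Transfer each piece to the centroidal x-axis using Ī + A·d² with d = y − 83.07882:
  rectangular body: d = -23.07882 mm → contributes +23 910 321 mm⁴
  semicircular cap: d = 61.32494 mm → contributes +20 731 024 mm⁴
Total I = 44 641 345 mm⁴.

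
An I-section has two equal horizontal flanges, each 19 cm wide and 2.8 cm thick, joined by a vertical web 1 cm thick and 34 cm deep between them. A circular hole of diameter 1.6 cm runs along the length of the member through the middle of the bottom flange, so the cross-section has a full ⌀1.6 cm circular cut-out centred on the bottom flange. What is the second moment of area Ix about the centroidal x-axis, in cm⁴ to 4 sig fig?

Break the section into simple shapes (no overlaps), measuring from the bottom-left corner of the bounding box.
Bottom flange: 19 × 2.8, A = 53.2 cm², y = 1.4 cm, Ī = 34.7573 cm⁴.
Web: 1 × 34, A = 34 cm², y = 19.8 cm, Ī = 3275.33 cm⁴.
Top flange: 19 × 2.8, A = 53.2 cm², y = 38.2 cm, Ī = 34.7573 cm⁴.
Hole (subtracted): ⌀1.6, A = 2.01062 cm², y = 1.4 cm, Ī = 0.321699 cm⁴.
Centroid: ȳ = ΣA·y / ΣA = 20.0673 cm.
Transfer each piece to the centroidal x-axis using Ī + A·d² with d = y − 20.0673:
  bottom flange: d = -18.6673 cm → contributes +18573.3 cm⁴
  web: d = -0.267328 cm → contributes +3277.76 cm⁴
  top flange: d = 18.1327 cm → contributes +17526.6 cm⁴
  hole: d = -18.6673 cm → contributes −700.96 cm⁴
Total I = 38676.7 cm⁴.

Ix ≈ 3.868 × 10⁴ cm⁴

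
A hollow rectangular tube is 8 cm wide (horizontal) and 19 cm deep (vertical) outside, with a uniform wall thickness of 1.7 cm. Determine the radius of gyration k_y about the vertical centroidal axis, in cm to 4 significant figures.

Break the section into simple shapes (no overlaps), measuring from the bottom-left corner of the bounding box.
Outer rectangle: 8 × 19, A = 152 cm², x = 4 cm, Ī = 810.667 cm⁴.
Inner void (subtracted): 4.6 × 15.6, A = 71.76 cm², x = 4 cm, Ī = 126.537 cm⁴.
By symmetry the centroid is at mid-width, x̄ = 4 cm.
All pieces are centred on the vertical centroidal axis, so I = ΣĪ (holes subtracted) = 684.13 cm⁴.
Radius of gyration: k = √(I/A) = √(684.13 / 80.24) = 2.91994 cm.

k_y ≈ 2.920 cm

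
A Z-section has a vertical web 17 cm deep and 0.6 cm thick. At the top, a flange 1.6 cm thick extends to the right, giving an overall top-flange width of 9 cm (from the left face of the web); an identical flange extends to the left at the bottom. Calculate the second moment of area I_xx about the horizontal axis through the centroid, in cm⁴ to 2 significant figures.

Decompose the section into non-overlapping parts with the origin at the bottom-left of its bounding rectangle.
Web: 0.6 × 17, A = 10.2 cm², y = 8.5 cm, Ī = 245.7 cm⁴.
Top flange (beyond web): 8.4 × 1.6, A = 13.44 cm², y = 16.2 cm, Ī = 2.867 cm⁴.
Bottom flange (beyond web): 8.4 × 1.6, A = 13.44 cm², y = 0.8 cm, Ī = 2.867 cm⁴.
Centroid: ȳ = ΣA·y / ΣA = 8.5 cm.
Transfer each piece to the horizontal axis through the centroid using Ī + A·d² with d = y − 8.5:
  web: d = 0 cm → contributes +245.7 cm⁴
  top flange (beyond web): d = 7.7 cm → contributes +799.7 cm⁴
  bottom flange (beyond web): d = -7.7 cm → contributes +799.7 cm⁴
Total I = 1 845 cm⁴.

I_xx ≈ 1800 cm⁴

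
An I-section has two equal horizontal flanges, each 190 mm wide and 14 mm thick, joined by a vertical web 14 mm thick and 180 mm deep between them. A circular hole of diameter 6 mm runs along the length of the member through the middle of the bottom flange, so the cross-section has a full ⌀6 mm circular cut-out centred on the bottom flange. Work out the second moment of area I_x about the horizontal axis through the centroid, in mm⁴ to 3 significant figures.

I_x ≈ 5.67 × 10⁷ mm⁴

Treat the section as a set of non-overlapping primitives; coordinates are from the bounding-box lower-left.
Bottom flange: 190 × 14, A = 2 660 mm², y = 7 mm, Ī = 43 447 mm⁴.
Web: 14 × 180, A = 2 520 mm², y = 104 mm, Ī = 6 804 000 mm⁴.
Top flange: 190 × 14, A = 2 660 mm², y = 201 mm, Ī = 43 447 mm⁴.
Hole (subtracted): ⌀6, A = 28.274 mm², y = 7 mm, Ī = 63.617 mm⁴.
Centroid: ȳ = ΣA·y / ΣA = 104.35 mm.
Transfer each piece to the horizontal axis through the centroid using Ī + A·d² with d = y − 104.35:
  bottom flange: d = -97.351 mm → contributes +25 252 890 mm⁴
  web: d = -0.35109 mm → contributes +6 804 311 mm⁴
  top flange: d = 96.649 mm → contributes +24 890 539 mm⁴
  hole: d = -97.351 mm → contributes −268 026 mm⁴
Total I = 56 679 714 mm⁴.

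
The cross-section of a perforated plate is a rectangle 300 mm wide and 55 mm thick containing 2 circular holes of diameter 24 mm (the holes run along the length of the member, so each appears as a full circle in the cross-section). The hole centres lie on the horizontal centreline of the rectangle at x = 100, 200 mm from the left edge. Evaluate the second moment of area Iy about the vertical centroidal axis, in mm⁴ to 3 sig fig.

Iy ≈ 1.21 × 10⁸ mm⁴

Break the section into simple shapes (no overlaps), measuring from the bottom-left corner of the bounding box.
Plate: 300 × 55, A = 16 500 mm², x = 150 mm, Ī = 123 750 000 mm⁴.
Hole 1 (subtracted): ⌀24, A = 452.39 mm², x = 100 mm, Ī = 16 286 mm⁴.
Hole 2 (subtracted): ⌀24, A = 452.39 mm², x = 200 mm, Ī = 16 286 mm⁴.
By symmetry the centroid is at mid-width, x̄ = 150 mm.
Transfer each piece to the vertical centroidal axis using Ī + A·d² with d = x − 150:
  plate: d = 0 mm → contributes +123 750 000 mm⁴
  hole 1: d = -50 mm → contributes −1 147 259 mm⁴
  hole 2: d = 50 mm → contributes −1 147 259 mm⁴
Total I = 121 455 481 mm⁴.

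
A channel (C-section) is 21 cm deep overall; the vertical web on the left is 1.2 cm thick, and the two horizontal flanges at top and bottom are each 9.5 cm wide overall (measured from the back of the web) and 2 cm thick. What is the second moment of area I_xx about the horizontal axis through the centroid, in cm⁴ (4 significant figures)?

Split into non-overlapping primitives; take the origin at the lower-left of the bounding box.
Web: 1.2 × 21, A = 25.2 cm², y = 10.5 cm, Ī = 926.1 cm⁴.
Top flange (beyond web): 8.3 × 2, A = 16.6 cm², y = 20 cm, Ī = 5.53333 cm⁴.
Bottom flange (beyond web): 8.3 × 2, A = 16.6 cm², y = 1 cm, Ī = 5.53333 cm⁴.
By symmetry the centroid is at mid-height, ȳ = 10.5 cm.
Transfer each piece to the horizontal axis through the centroid using Ī + A·d² with d = y − 10.5:
  web: d = 0 cm → contributes +926.1 cm⁴
  top flange (beyond web): d = 9.5 cm → contributes +1503.68 cm⁴
  bottom flange (beyond web): d = -9.5 cm → contributes +1503.68 cm⁴
Total I = 3933.47 cm⁴.

I_xx ≈ 3933 cm⁴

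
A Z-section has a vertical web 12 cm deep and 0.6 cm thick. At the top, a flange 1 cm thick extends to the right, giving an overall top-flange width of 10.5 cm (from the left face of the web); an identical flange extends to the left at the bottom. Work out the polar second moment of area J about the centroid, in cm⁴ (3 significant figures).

J ≈ 1390 cm⁴

Split into non-overlapping primitives; take the origin at the lower-left of the bounding box.
Web: 0.6 × 12, A = 7.2 cm², y = 6 cm, Ī = 86.4 cm⁴.
Top flange (beyond web): 9.9 × 1, A = 9.9 cm², y = 11.5 cm, Ī = 0.825 cm⁴.
Bottom flange (beyond web): 9.9 × 1, A = 9.9 cm², y = 0.5 cm, Ī = 0.825 cm⁴.
Centroid: ȳ = ΣA·y / ΣA = 6 cm.
Transfer each piece to the centroidal x-axis using Ī + A·d² with d = y − 6:
  web: d = 0 cm → contributes +86.4 cm⁴
  top flange (beyond web): d = 5.5 cm → contributes +300.3 cm⁴
  bottom flange (beyond web): d = -5.5 cm → contributes +300.3 cm⁴
Total I = 687 cm⁴.
For the y-axis: x̄ = 10.2 cm.
Repeating about the centroidal y-axis gives I_y = 707.67 cm⁴.
Polar second moment: J = I_x + I_y = 1394.7 cm⁴.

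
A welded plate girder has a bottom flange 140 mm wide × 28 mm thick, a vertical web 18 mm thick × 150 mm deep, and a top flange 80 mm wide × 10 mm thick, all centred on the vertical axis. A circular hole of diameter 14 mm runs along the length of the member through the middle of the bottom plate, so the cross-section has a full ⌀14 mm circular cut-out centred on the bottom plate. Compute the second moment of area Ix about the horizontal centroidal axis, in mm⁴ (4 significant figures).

Decompose the section into non-overlapping parts with the origin at the bottom-left of its bounding rectangle.
Bottom plate: 140 × 28, A = 3 920 mm², y = 14 mm, Ī = 256 107 mm⁴.
Web plate: 18 × 150, A = 2 700 mm², y = 103 mm, Ī = 5 062 500 mm⁴.
Top plate: 80 × 10, A = 800 mm², y = 183 mm, Ī = 6666.67 mm⁴.
Hole (subtracted): ⌀14, A = 153.938 mm², y = 14 mm, Ī = 1885.74 mm⁴.
Centroid: ȳ = ΣA·y / ΣA = 65.6786 mm.
Transfer each piece to the horizontal centroidal axis using Ī + A·d² with d = y − 65.6786:
  bottom plate: d = -51.6786 mm → contributes +10 725 168 mm⁴
  web plate: d = 37.3214 mm → contributes +8 823 292 mm⁴
  top plate: d = 117.321 mm → contributes +11 018 113 mm⁴
  hole: d = -51.6786 mm → contributes −413 005 mm⁴
Total I = 30 153 569 mm⁴.

Ix ≈ 3.015 × 10⁷ mm⁴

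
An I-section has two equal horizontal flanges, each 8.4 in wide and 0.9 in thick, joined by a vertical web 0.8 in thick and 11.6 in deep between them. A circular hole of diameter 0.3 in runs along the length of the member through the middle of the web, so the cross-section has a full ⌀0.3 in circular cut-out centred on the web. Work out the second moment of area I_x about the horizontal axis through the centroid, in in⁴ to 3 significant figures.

I_x ≈ 696 in⁴

Decompose the section into non-overlapping parts with the origin at the bottom-left of its bounding rectangle.
Bottom flange: 8.4 × 0.9, A = 7.56 in², y = 0.45 in, Ī = 0.5103 in⁴.
Web: 0.8 × 11.6, A = 9.28 in², y = 6.7 in, Ī = 104.06 in⁴.
Top flange: 8.4 × 0.9, A = 7.56 in², y = 12.95 in, Ī = 0.5103 in⁴.
Hole (subtracted): ⌀0.3, A = 0.070686 in², y = 6.7 in, Ī = 0.00039761 in⁴.
By symmetry the centroid is at mid-height, ȳ = 6.7 in.
Transfer each piece to the horizontal axis through the centroid using Ī + A·d² with d = y − 6.7:
  bottom flange: d = -6.25 in → contributes +295.82 in⁴
  web: d = 0 in → contributes +104.06 in⁴
  top flange: d = 6.25 in → contributes +295.82 in⁴
  hole: d = 0 in → contributes −0.00039761 in⁴
Total I = 695.7 in⁴.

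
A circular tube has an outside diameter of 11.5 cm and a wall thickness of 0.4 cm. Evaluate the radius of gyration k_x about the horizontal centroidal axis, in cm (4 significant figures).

k_x ≈ 3.927 cm

Decompose the section into non-overlapping parts with the origin at the bottom-left of its bounding rectangle.
Outer circle: ⌀11.5, A = 103.869 cm², y = 5.75 cm, Ī = 858.541 cm⁴.
Bore (subtracted): ⌀10.7, A = 89.9202 cm², y = 5.75 cm, Ī = 643.435 cm⁴.
By symmetry the centroid is at mid-height, ȳ = 5.75 cm.
All pieces are centred on the horizontal centroidal axis, so I = ΣĪ (holes subtracted) = 215.106 cm⁴.
Radius of gyration: k = √(I/A) = √(215.106 / 13.9487) = 3.92699 cm.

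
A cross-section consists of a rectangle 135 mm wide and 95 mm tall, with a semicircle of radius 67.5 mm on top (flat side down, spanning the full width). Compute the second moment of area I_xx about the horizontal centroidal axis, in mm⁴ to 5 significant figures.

I_xx ≈ 3.8560 × 10⁷ mm⁴

Split into non-overlapping primitives; take the origin at the lower-left of the bounding box.
Rectangular body: 135 × 95, A = 12 825 mm², y = 47.5 mm, Ī = 9 645 469 mm⁴.
Semicircular cap: semicircle r = 67.5, A = 7156.941 mm², y = 123.6479 mm, Ī = 2 278 490 mm⁴.
Centroid: ȳ = ΣA·y / ΣA = 74.77392 mm.
Transfer each piece to the horizontal centroidal axis using Ī + A·d² with d = y − 74.77392:
  rectangular body: d = -27.27392 mm → contributes +19 185 562 mm⁴
  semicircular cap: d = 48.87397 mm → contributes +19 374 021 mm⁴
Total I = 38 559 583 mm⁴.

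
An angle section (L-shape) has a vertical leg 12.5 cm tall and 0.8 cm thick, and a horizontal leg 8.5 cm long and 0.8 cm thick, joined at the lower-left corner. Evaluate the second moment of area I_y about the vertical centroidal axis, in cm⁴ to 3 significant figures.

Split into non-overlapping primitives; take the origin at the lower-left of the bounding box.
Vertical leg: 0.8 × 12.5, A = 10 cm², x = 0.4 cm, Ī = 0.53333 cm⁴.
Horizontal leg (remainder): 7.7 × 0.8, A = 6.16 cm², x = 4.65 cm, Ī = 30.436 cm⁴.
Centroid: x̄ = ΣA·x / ΣA = 2.02 cm.
Transfer each piece to the vertical centroidal axis using Ī + A·d² with d = x − 2.02:
  vertical leg: d = -1.62 cm → contributes +26.779 cm⁴
  horizontal leg (remainder): d = 2.63 cm → contributes +73.042 cm⁴
Total I = 99.821 cm⁴.

I_y ≈ 99.8 cm⁴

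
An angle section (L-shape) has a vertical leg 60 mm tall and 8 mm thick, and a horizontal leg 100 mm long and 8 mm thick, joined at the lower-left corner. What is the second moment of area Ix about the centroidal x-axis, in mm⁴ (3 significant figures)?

Ix ≈ 3.44 × 10⁵ mm⁴

Treat the section as a set of non-overlapping primitives; coordinates are from the bounding-box lower-left.
Vertical leg: 8 × 60, A = 480 mm², y = 30 mm, Ī = 144 000 mm⁴.
Horizontal leg (remainder): 92 × 8, A = 736 mm², y = 4 mm, Ī = 3925.3 mm⁴.
Centroid: ȳ = ΣA·y / ΣA = 14.263 mm.
Transfer each piece to the centroidal x-axis using Ī + A·d² with d = y − 14.263:
  vertical leg: d = 15.737 mm → contributes +262 871 mm⁴
  horizontal leg (remainder): d = -10.263 mm → contributes +81 450 mm⁴
Total I = 344 321 mm⁴.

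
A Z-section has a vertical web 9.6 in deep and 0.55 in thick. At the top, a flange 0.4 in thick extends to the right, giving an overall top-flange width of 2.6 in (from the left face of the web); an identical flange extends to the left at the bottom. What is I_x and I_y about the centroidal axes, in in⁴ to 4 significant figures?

I_x ≈ 75.27 in⁴, I_y ≈ 3.479 in⁴

Split into non-overlapping primitives; take the origin at the lower-left of the bounding box.
Web: 0.55 × 9.6, A = 5.28 in², y = 4.8 in, Ī = 40.5504 in⁴.
Top flange (beyond web): 2.05 × 0.4, A = 0.82 in², y = 9.4 in, Ī = 0.0109333 in⁴.
Bottom flange (beyond web): 2.05 × 0.4, A = 0.82 in², y = 0.2 in, Ī = 0.0109333 in⁴.
Centroid: ȳ = ΣA·y / ΣA = 4.8 in.
Transfer each piece to the centroidal x-axis using Ī + A·d² with d = y − 4.8:
  web: d = 0 in → contributes +40.5504 in⁴
  top flange (beyond web): d = 4.6 in → contributes +17.3621 in⁴
  bottom flange (beyond web): d = -4.6 in → contributes +17.3621 in⁴
Total I = 75.2747 in⁴.
For the y-axis: x̄ = 2.325 in.
Repeating about the centroidal y-axis gives I_y = 3.47904 in⁴.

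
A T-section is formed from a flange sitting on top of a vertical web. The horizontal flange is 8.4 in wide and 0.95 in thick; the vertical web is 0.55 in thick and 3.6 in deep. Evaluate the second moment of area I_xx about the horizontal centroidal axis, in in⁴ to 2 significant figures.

I_xx ≈ 11 in⁴

Break the section into simple shapes (no overlaps), measuring from the bottom-left corner of the bounding box.
Flange: 8.4 × 0.95, A = 7.98 in², y = 4.075 in, Ī = 0.6002 in⁴.
Web: 0.55 × 3.6, A = 1.98 in², y = 1.8 in, Ī = 2.138 in⁴.
Centroid: ȳ = ΣA·y / ΣA = 3.623 in.
Transfer each piece to the horizontal centroidal axis using Ī + A·d² with d = y − 3.623:
  flange: d = 0.4523 in → contributes +2.232 in⁴
  web: d = -1.823 in → contributes +8.717 in⁴
Total I = 10.95 in⁴.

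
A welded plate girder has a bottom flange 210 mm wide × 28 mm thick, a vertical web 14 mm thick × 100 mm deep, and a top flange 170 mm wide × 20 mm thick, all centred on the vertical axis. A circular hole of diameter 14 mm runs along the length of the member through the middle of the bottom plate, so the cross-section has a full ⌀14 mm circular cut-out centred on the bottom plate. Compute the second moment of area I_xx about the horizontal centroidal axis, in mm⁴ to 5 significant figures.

I_xx ≈ 3.4849 × 10⁷ mm⁴

Break the section into simple shapes (no overlaps), measuring from the bottom-left corner of the bounding box.
Bottom plate: 210 × 28, A = 5 880 mm², y = 14 mm, Ī = 384 160 mm⁴.
Web plate: 14 × 100, A = 1 400 mm², y = 78 mm, Ī = 1 166 667 mm⁴.
Top plate: 170 × 20, A = 3 400 mm², y = 138 mm, Ī = 113333.3 mm⁴.
Hole (subtracted): ⌀14, A = 153.938 mm², y = 14 mm, Ī = 1885.741 mm⁴.
Centroid: ȳ = ΣA·y / ΣA = 62.56517 mm.
Transfer each piece to the horizontal centroidal axis using Ī + A·d² with d = y − 62.56517:
  bottom plate: d = -48.56517 mm → contributes +14 252 586 mm⁴
  web plate: d = 15.43483 mm → contributes +1 500 194 mm⁴
  top plate: d = 75.43483 mm → contributes +19 460 739 mm⁴
  hole: d = -48.56517 mm → contributes −364960.3 mm⁴
Total I = 34 848 559 mm⁴.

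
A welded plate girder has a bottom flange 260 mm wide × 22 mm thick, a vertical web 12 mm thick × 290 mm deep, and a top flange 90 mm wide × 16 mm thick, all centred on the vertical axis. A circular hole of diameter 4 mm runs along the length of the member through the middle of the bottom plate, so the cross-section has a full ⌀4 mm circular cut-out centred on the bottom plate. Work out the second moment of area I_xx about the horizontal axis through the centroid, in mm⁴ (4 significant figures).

I_xx ≈ 1.550 × 10⁸ mm⁴

Break the section into simple shapes (no overlaps), measuring from the bottom-left corner of the bounding box.
Bottom plate: 260 × 22, A = 5 720 mm², y = 11 mm, Ī = 230 707 mm⁴.
Web plate: 12 × 290, A = 3 480 mm², y = 167 mm, Ī = 24 389 000 mm⁴.
Top plate: 90 × 16, A = 1 440 mm², y = 320 mm, Ī = 30 720 mm⁴.
Hole (subtracted): ⌀4, A = 12.5664 mm², y = 11 mm, Ī = 12.5664 mm⁴.
Centroid: ȳ = ΣA·y / ΣA = 103.952 mm.
Transfer each piece to the horizontal axis through the centroid using Ī + A·d² with d = y − 103.952:
  bottom plate: d = -92.9519 mm → contributes +49 651 811 mm⁴
  web plate: d = 63.0481 mm → contributes +38 222 225 mm⁴
  top plate: d = 216.048 mm → contributes +67 245 294 mm⁴
  hole: d = -92.9519 mm → contributes −108 587 mm⁴
Total I = 155 010 743 mm⁴.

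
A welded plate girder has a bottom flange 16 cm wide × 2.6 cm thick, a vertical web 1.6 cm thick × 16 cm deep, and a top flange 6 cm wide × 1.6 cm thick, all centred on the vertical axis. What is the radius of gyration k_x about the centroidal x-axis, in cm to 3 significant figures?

k_x ≈ 6.96 cm

Split into non-overlapping primitives; take the origin at the lower-left of the bounding box.
Bottom plate: 16 × 2.6, A = 41.6 cm², y = 1.3 cm, Ī = 23.435 cm⁴.
Web plate: 1.6 × 16, A = 25.6 cm², y = 10.6 cm, Ī = 546.13 cm⁴.
Top plate: 6 × 1.6, A = 9.6 cm², y = 19.4 cm, Ī = 2.048 cm⁴.
Centroid: ȳ = ΣA·y / ΣA = 6.6625 cm.
Transfer each piece to the centroidal x-axis using Ī + A·d² with d = y − 6.6625:
  bottom plate: d = -5.3625 cm → contributes +1219.7 cm⁴
  web plate: d = 3.9375 cm → contributes +943.03 cm⁴
  top plate: d = 12.738 cm → contributes +1559.6 cm⁴
Total I = 3722.3 cm⁴.
Radius of gyration: k = √(I/A) = √(3722.3 / 76.8) = 6.9619 cm.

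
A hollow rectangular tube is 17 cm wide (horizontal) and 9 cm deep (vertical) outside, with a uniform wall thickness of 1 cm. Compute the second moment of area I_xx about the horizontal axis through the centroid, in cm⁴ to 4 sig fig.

I_xx ≈ 604.0 cm⁴

Treat the section as a set of non-overlapping primitives; coordinates are from the bounding-box lower-left.
Outer rectangle: 17 × 9, A = 153 cm², y = 4.5 cm, Ī = 1032.75 cm⁴.
Inner void (subtracted): 15 × 7, A = 105 cm², y = 4.5 cm, Ī = 428.75 cm⁴.
By symmetry the centroid is at mid-height, ȳ = 4.5 cm.
All pieces are centred on the horizontal axis through the centroid, so I = ΣĪ (holes subtracted) = 604 cm⁴.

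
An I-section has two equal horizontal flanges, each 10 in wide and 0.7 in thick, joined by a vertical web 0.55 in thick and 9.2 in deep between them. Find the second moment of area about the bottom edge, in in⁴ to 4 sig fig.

I_base ≈ 914.7 in⁴

Decompose the section into non-overlapping parts with the origin at the bottom-left of its bounding rectangle.
Bottom flange: 10 × 0.7, A = 7 in², y = 0.35 in, Ī = 0.285833 in⁴.
Web: 0.55 × 9.2, A = 5.06 in², y = 5.3 in, Ī = 35.6899 in⁴.
Top flange: 10 × 0.7, A = 7 in², y = 10.25 in, Ī = 0.285833 in⁴.
Transfer each piece to a horizontal axis along the bottom face using Ī + A·d² with d = y − 0:
  bottom flange: d = 0.35 in → contributes +1.14333 in⁴
  web: d = 5.3 in → contributes +177.825 in⁴
  top flange: d = 10.25 in → contributes +735.723 in⁴
Total I = 914.692 in⁴.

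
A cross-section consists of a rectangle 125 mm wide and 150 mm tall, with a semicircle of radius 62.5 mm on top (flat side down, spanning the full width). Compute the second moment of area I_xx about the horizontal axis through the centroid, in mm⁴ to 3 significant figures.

I_xx ≈ 8.45 × 10⁷ mm⁴

Split into non-overlapping primitives; take the origin at the lower-left of the bounding box.
Rectangular body: 125 × 150, A = 18 750 mm², y = 75 mm, Ī = 35 156 250 mm⁴.
Semicircular cap: semicircle r = 62.5, A = 6135.9 mm², y = 176.53 mm, Ī = 1 674 758 mm⁴.
Centroid: ȳ = ΣA·y / ΣA = 100.03 mm.
Transfer each piece to the horizontal axis through the centroid using Ī + A·d² with d = y − 100.03:
  rectangular body: d = -25.032 mm → contributes +46 905 405 mm⁴
  semicircular cap: d = 76.493 mm → contributes +37 577 531 mm⁴
Total I = 84 482 936 mm⁴.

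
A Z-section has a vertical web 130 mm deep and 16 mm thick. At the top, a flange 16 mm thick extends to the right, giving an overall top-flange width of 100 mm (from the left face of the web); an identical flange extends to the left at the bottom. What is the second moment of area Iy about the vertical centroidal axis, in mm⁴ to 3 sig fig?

Iy ≈ 8.34 × 10⁶ mm⁴

Decompose the section into non-overlapping parts with the origin at the bottom-left of its bounding rectangle.
Web: 16 × 130, A = 2 080 mm², x = 92 mm, Ī = 44 373 mm⁴.
Top flange (beyond web): 84 × 16, A = 1 344 mm², x = 142 mm, Ī = 790 272 mm⁴.
Bottom flange (beyond web): 84 × 16, A = 1 344 mm², x = 42 mm, Ī = 790 272 mm⁴.
Centroid: x̄ = ΣA·x / ΣA = 92 mm.
Transfer each piece to the vertical centroidal axis using Ī + A·d² with d = x − 92:
  web: d = 0 mm → contributes +44 373 mm⁴
  top flange (beyond web): d = 50 mm → contributes +4 150 272 mm⁴
  bottom flange (beyond web): d = -50 mm → contributes +4 150 272 mm⁴
Total I = 8 344 917 mm⁴.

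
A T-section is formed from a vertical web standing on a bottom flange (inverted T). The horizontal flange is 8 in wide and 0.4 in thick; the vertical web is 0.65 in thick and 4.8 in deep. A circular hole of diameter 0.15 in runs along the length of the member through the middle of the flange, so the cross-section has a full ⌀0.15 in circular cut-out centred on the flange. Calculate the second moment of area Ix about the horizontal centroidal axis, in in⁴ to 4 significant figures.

Decompose the section into non-overlapping parts with the origin at the bottom-left of its bounding rectangle.
Flange: 8 × 0.4, A = 3.2 in², y = 0.2 in, Ī = 0.0426667 in⁴.
Web: 0.65 × 4.8, A = 3.12 in², y = 2.8 in, Ī = 5.9904 in⁴.
Hole (subtracted): ⌀0.15, A = 0.0176715 in², y = 0.2 in, Ī = 0.0000248505 in⁴.
Centroid: ȳ = ΣA·y / ΣA = 1.48714 in.
Transfer each piece to the horizontal centroidal axis using Ī + A·d² with d = y − 1.48714:
  flange: d = -1.28714 in → contributes +5.34423 in⁴
  web: d = 1.31286 in → contributes +11.368 in⁴
  hole: d = -1.28714 in → contributes −0.0293018 in⁴
Total I = 16.6829 in⁴.

Ix ≈ 16.68 in⁴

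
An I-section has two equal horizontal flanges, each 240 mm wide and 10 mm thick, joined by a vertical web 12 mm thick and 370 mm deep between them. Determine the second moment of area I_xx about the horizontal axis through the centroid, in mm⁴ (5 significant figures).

Decompose the section into non-overlapping parts with the origin at the bottom-left of its bounding rectangle.
Bottom flange: 240 × 10, A = 2 400 mm², y = 5 mm, Ī = 20 000 mm⁴.
Web: 12 × 370, A = 4 440 mm², y = 195 mm, Ī = 50 653 000 mm⁴.
Top flange: 240 × 10, A = 2 400 mm², y = 385 mm, Ī = 20 000 mm⁴.
By symmetry the centroid is at mid-height, ȳ = 195 mm.
Transfer each piece to the horizontal axis through the centroid using Ī + A·d² with d = y − 195:
  bottom flange: d = -190 mm → contributes +86 660 000 mm⁴
  web: d = 0 mm → contributes +50 653 000 mm⁴
  top flange: d = 190 mm → contributes +86 660 000 mm⁴
Total I = 223 973 000 mm⁴.

I_xx ≈ 2.2397 × 10⁸ mm⁴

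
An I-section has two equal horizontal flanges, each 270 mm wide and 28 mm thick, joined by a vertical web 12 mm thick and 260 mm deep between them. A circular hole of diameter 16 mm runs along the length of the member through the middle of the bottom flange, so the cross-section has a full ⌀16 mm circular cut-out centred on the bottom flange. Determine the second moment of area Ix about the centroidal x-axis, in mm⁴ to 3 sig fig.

Ix ≈ 3.28 × 10⁸ mm⁴

Break the section into simple shapes (no overlaps), measuring from the bottom-left corner of the bounding box.
Bottom flange: 270 × 28, A = 7 560 mm², y = 14 mm, Ī = 493 920 mm⁴.
Web: 12 × 260, A = 3 120 mm², y = 158 mm, Ī = 17 576 000 mm⁴.
Top flange: 270 × 28, A = 7 560 mm², y = 302 mm, Ī = 493 920 mm⁴.
Hole (subtracted): ⌀16, A = 201.06 mm², y = 14 mm, Ī = 3 217 mm⁴.
Centroid: ȳ = ΣA·y / ΣA = 159.61 mm.
Transfer each piece to the centroidal x-axis using Ī + A·d² with d = y − 159.61:
  bottom flange: d = -145.61 mm → contributes +160 772 141 mm⁴
  web: d = -1.605 mm → contributes +17 584 037 mm⁴
  top flange: d = 142.39 mm → contributes +153 782 970 mm⁴
  hole: d = -145.61 mm → contributes −4 265 895 mm⁴
Total I = 327 873 253 mm⁴.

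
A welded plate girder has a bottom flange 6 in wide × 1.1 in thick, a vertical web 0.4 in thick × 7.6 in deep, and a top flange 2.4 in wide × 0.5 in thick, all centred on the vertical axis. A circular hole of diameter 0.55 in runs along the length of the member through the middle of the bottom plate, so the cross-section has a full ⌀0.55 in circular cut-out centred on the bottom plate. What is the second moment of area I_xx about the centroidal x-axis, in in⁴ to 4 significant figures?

I_xx ≈ 106.3 in⁴

Split into non-overlapping primitives; take the origin at the lower-left of the bounding box.
Bottom plate: 6 × 1.1, A = 6.6 in², y = 0.55 in, Ī = 0.6655 in⁴.
Web plate: 0.4 × 7.6, A = 3.04 in², y = 4.9 in, Ī = 14.6325 in⁴.
Top plate: 2.4 × 0.5, A = 1.2 in², y = 8.95 in, Ī = 0.025 in⁴.
Hole (subtracted): ⌀0.55, A = 0.237583 in², y = 0.55 in, Ī = 0.0044918 in⁴.
Centroid: ȳ = ΣA·y / ΣA = 2.74799 in.
Transfer each piece to the centroidal x-axis using Ī + A·d² with d = y − 2.74799:
  bottom plate: d = -2.19799 in → contributes +32.5511 in⁴
  web plate: d = 2.15201 in → contributes +28.7112 in⁴
  top plate: d = 6.20201 in → contributes +46.1829 in⁴
  hole: d = -2.19799 in → contributes −1.15229 in⁴
Total I = 106.293 in⁴.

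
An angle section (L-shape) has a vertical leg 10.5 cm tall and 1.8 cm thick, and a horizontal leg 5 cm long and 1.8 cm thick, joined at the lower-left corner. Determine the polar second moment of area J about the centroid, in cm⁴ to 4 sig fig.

Decompose the section into non-overlapping parts with the origin at the bottom-left of its bounding rectangle.
Vertical leg: 1.8 × 10.5, A = 18.9 cm², y = 5.25 cm, Ī = 173.644 cm⁴.
Horizontal leg (remainder): 3.2 × 1.8, A = 5.76 cm², y = 0.9 cm, Ī = 1.5552 cm⁴.
Centroid: ȳ = ΣA·y / ΣA = 4.23394 cm.
Transfer each piece to the centroidal x-axis using Ī + A·d² with d = y − 4.23394:
  vertical leg: d = 1.01606 cm → contributes +193.156 cm⁴
  horizontal leg (remainder): d = -3.33394 cm → contributes +65.5786 cm⁴
Total I = 258.734 cm⁴.
For the y-axis: x̄ = 1.48394 cm.
Repeating about the centroidal y-axis gives I_y = 37.6094 cm⁴.
Polar second moment: J = I_x + I_y = 296.344 cm⁴.

J ≈ 296.3 cm⁴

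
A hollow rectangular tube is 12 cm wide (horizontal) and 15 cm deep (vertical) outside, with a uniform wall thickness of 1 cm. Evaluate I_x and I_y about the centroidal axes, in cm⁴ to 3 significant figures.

I_x ≈ 1540 cm⁴, I_y ≈ 1080 cm⁴

Decompose the section into non-overlapping parts with the origin at the bottom-left of its bounding rectangle.
Outer rectangle: 12 × 15, A = 180 cm², y = 7.5 cm, Ī = 3 375 cm⁴.
Inner void (subtracted): 10 × 13, A = 130 cm², y = 7.5 cm, Ī = 1830.8 cm⁴.
By symmetry the centroid is at mid-height, ȳ = 7.5 cm.
All pieces are centred on the centroidal x-axis, so I = ΣĪ (holes subtracted) = 1544.2 cm⁴.
Repeating about the centroidal y-axis gives I_y = 1076.7 cm⁴.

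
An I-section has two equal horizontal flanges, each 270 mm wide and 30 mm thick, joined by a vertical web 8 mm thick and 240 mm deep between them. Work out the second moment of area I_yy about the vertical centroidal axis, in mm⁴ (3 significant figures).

I_yy ≈ 9.84 × 10⁷ mm⁴

Break the section into simple shapes (no overlaps), measuring from the bottom-left corner of the bounding box.
Bottom flange: 270 × 30, A = 8 100 mm², x = 135 mm, Ī = 49 207 500 mm⁴.
Web: 8 × 240, A = 1 920 mm², x = 135 mm, Ī = 10 240 mm⁴.
Top flange: 270 × 30, A = 8 100 mm², x = 135 mm, Ī = 49 207 500 mm⁴.
By symmetry the centroid is at mid-width, x̄ = 135 mm.
All pieces are centred on the vertical centroidal axis, so I = ΣĪ = 98 425 240 mm⁴.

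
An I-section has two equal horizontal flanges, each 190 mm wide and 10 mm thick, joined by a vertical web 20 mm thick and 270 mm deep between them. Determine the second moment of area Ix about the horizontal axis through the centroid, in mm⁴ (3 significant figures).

Ix ≈ 1.07 × 10⁸ mm⁴

Treat the section as a set of non-overlapping primitives; coordinates are from the bounding-box lower-left.
Bottom flange: 190 × 10, A = 1 900 mm², y = 5 mm, Ī = 15 833 mm⁴.
Web: 20 × 270, A = 5 400 mm², y = 145 mm, Ī = 32 805 000 mm⁴.
Top flange: 190 × 10, A = 1 900 mm², y = 285 mm, Ī = 15 833 mm⁴.
By symmetry the centroid is at mid-height, ȳ = 145 mm.
Transfer each piece to the horizontal axis through the centroid using Ī + A·d² with d = y − 145:
  bottom flange: d = -140 mm → contributes +37 255 833 mm⁴
  web: d = 0 mm → contributes +32 805 000 mm⁴
  top flange: d = 140 mm → contributes +37 255 833 mm⁴
Total I = 107 316 667 mm⁴.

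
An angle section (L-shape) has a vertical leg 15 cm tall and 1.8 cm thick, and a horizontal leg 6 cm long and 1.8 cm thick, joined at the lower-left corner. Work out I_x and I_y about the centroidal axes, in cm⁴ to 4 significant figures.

I_x ≈ 765.6 cm⁴, I_y ≈ 71.56 cm⁴

Split into non-overlapping primitives; take the origin at the lower-left of the bounding box.
Vertical leg: 1.8 × 15, A = 27 cm², y = 7.5 cm, Ī = 506.25 cm⁴.
Horizontal leg (remainder): 4.2 × 1.8, A = 7.56 cm², y = 0.9 cm, Ī = 2.0412 cm⁴.
Centroid: ȳ = ΣA·y / ΣA = 6.05625 cm.
Transfer each piece to the centroidal x-axis using Ī + A·d² with d = y − 6.05625:
  vertical leg: d = 1.44375 cm → contributes +562.529 cm⁴
  horizontal leg (remainder): d = -5.15625 cm → contributes +203.038 cm⁴
Total I = 765.567 cm⁴.
For the y-axis: x̄ = 1.55625 cm.
Repeating about the centroidal y-axis gives I_y = 71.5595 cm⁴.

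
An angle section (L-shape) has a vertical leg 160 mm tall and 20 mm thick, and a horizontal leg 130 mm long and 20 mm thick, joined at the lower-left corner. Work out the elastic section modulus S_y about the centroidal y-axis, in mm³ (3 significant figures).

Decompose the section into non-overlapping parts with the origin at the bottom-left of its bounding rectangle.
Vertical leg: 20 × 160, A = 3 200 mm², x = 10 mm, Ī = 106 667 mm⁴.
Horizontal leg (remainder): 110 × 20, A = 2 200 mm², x = 75 mm, Ī = 2 218 333 mm⁴.
Centroid: x̄ = ΣA·x / ΣA = 36.481 mm.
Transfer each piece to the centroidal y-axis using Ī + A·d² with d = x − 36.481:
  vertical leg: d = -26.481 mm → contributes +2 350 727 mm⁴
  horizontal leg (remainder): d = 38.519 mm → contributes +5 482 421 mm⁴
Total I = 7 833 148 mm⁴.
Extreme fibre distance c = 93.519 mm; S = I/c = 83 760 mm³.

S_y ≈ 8.38 × 10⁴ mm³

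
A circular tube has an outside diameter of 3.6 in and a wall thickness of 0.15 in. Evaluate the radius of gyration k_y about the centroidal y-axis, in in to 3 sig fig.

Decompose the section into non-overlapping parts with the origin at the bottom-left of its bounding rectangle.
Outer circle: ⌀3.6, A = 10.179 in², x = 1.8 in, Ī = 8.2448 in⁴.
Bore (subtracted): ⌀3.3, A = 8.553 in², x = 1.8 in, Ī = 5.8214 in⁴.
By symmetry the centroid is at mid-width, x̄ = 1.8 in.
All pieces are centred on the centroidal y-axis, so I = ΣĪ (holes subtracted) = 2.4234 in⁴.
Radius of gyration: k = √(I/A) = √(2.4234 / 1.6258) = 1.2209 in.

k_y ≈ 1.22 in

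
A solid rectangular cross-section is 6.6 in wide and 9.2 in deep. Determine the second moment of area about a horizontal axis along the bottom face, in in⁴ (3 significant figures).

I_base ≈ 1710 in⁴

The section: 6.6 × 9.2, A = 60.72 in², y = 4.6 in, Ī = 428.28 in⁴.
Transfer it to the base of the section using Ī + A·d² with d = y − 0:
  the section: d = 4.6 in → contributes +1713.1 in⁴
Total I = 1713.1 in⁴.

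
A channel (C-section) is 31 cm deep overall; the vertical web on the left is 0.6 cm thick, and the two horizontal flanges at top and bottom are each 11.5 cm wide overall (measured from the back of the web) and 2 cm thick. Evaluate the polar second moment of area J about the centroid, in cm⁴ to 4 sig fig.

J ≈ 1.153 × 10⁴ cm⁴

Treat the section as a set of non-overlapping primitives; coordinates are from the bounding-box lower-left.
Web: 0.6 × 31, A = 18.6 cm², y = 15.5 cm, Ī = 1489.55 cm⁴.
Top flange (beyond web): 10.9 × 2, A = 21.8 cm², y = 30 cm, Ī = 7.26667 cm⁴.
Bottom flange (beyond web): 10.9 × 2, A = 21.8 cm², y = 1 cm, Ī = 7.26667 cm⁴.
By symmetry the centroid is at mid-height, ȳ = 15.5 cm.
Transfer each piece to the centroidal x-axis using Ī + A·d² with d = y − 15.5:
  web: d = 0 cm → contributes +1489.55 cm⁴
  top flange (beyond web): d = 14.5 cm → contributes +4590.72 cm⁴
  bottom flange (beyond web): d = -14.5 cm → contributes +4590.72 cm⁴
Total I = 10 671 cm⁴.
For the y-axis: x̄ = 4.33055 cm.
Repeating about the centroidal y-axis gives I_y = 863.301 cm⁴.
Polar second moment: J = I_x + I_y = 11534.3 cm⁴.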